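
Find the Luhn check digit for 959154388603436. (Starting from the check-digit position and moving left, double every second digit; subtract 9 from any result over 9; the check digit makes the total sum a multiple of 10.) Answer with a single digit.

7

Partial digits right→left: 6 3 4 3 0 6 8 8 3 4 5 1 9 5 9
Double every second digit counting from the check-digit position (so the 1st, 3rd, 5th, ... of the partial from the right).
  doubled (with −9 where >9): 3 8 0 7 6 1 9 9 → sum 43
  kept as-is: 3 3 6 8 4 1 5 → sum 30
Total = 43 + 30 = 73.
Check digit = (10 − (73 mod 10)) mod 10 = 7.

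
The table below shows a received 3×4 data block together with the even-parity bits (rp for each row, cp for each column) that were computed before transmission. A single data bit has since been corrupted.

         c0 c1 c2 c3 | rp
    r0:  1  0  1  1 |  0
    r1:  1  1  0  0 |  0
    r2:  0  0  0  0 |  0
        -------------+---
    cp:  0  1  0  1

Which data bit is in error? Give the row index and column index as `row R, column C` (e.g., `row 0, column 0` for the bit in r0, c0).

row 0, column 2

Recompute each row's even parity and compare to rp:
  r0: data parity 1, sent rp 0 → mismatch
  r1: data parity 0, sent rp 0 → ok
  r2: data parity 0, sent rp 0 → ok
Recompute each column's even parity and compare to cp:
  c0: data parity 0, sent cp 0 → ok
  c1: data parity 1, sent cp 1 → ok
  c2: data parity 1, sent cp 0 → mismatch
  c3: data parity 1, sent cp 1 → ok
Exactly one row (r0) and one column (c2) fail → the flipped bit is at their intersection.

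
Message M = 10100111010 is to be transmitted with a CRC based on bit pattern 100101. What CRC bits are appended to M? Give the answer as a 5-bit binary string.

Append 5 zeros: 1010011101000000. Divide by 100101 (XOR where the leading bit is 1):
  pos 0: 101001 XOR 100101 = 001100
  pos 2: 110011 XOR 100101 = 010110
  pos 3: 101100 XOR 100101 = 001001
  pos 5: 100110 XOR 100101 = 000011
  pos 9: 110000 XOR 100101 = 010101
  pos 10: 101010 XOR 100101 = 001111
Remainder (last 5 bits) = 01111. This is the CRC / FCS.

01111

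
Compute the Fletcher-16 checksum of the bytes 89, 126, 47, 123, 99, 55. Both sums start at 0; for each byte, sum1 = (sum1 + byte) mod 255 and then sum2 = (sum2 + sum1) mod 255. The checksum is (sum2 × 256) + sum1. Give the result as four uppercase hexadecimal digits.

BD1D

Running sums (mod 255):
  after byte 0 (89): sum1=89, sum2=89
  after byte 1 (126): sum1=215, sum2=49
  after byte 2 (47): sum1=7, sum2=56
  after byte 3 (123): sum1=130, sum2=186
  after byte 4 (99): sum1=229, sum2=160
  after byte 5 (55): sum1=29, sum2=189
Checksum = sum2·256 + sum1 = 189·256 + 29 = 48413 = 0xBD1D.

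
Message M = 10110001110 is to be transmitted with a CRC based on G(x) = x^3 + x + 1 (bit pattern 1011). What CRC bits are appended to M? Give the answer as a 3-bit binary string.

Append 3 zeros: 10110001110000. Divide by 1011 (XOR where the leading bit is 1):
  pos 0: 1011 XOR 1011 = 0000
  pos 7: 1110 XOR 1011 = 0101
  pos 8: 1010 XOR 1011 = 0001
Remainder (last 3 bits) = 100. This is the CRC / FCS.

100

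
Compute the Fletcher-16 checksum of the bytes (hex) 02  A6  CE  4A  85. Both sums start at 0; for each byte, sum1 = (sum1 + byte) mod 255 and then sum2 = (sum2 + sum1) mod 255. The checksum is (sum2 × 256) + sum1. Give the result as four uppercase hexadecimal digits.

Running sums (mod 255):
  after byte 0 (02): sum1=2, sum2=2
  after byte 1 (A6): sum1=168, sum2=170
  after byte 2 (CE): sum1=119, sum2=34
  after byte 3 (4A): sum1=193, sum2=227
  after byte 4 (85): sum1=71, sum2=43
Checksum = sum2·256 + sum1 = 43·256 + 71 = 11079 = 0x2B47.

2B47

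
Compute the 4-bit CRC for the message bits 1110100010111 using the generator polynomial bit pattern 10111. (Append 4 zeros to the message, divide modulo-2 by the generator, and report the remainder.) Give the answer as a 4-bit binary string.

1001

Append 4 zeros: 11101000101110000. Divide by 10111 (XOR where the leading bit is 1):
  pos 0: 11101 XOR 10111 = 01010
  pos 1: 10100 XOR 10111 = 00011
  pos 4: 11001 XOR 10111 = 01110
  pos 5: 11100 XOR 10111 = 01011
  pos 6: 10111 XOR 10111 = 00000
  pos 11: 11000 XOR 10111 = 01111
  pos 12: 11110 XOR 10111 = 01001
Remainder (last 4 bits) = 1001. This is the CRC / FCS.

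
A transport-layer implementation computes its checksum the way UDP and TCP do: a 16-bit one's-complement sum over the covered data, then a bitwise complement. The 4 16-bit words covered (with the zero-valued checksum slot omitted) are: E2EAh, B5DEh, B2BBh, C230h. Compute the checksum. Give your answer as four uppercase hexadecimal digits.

One's-complement addition (fold any carry out of bit 15 back into bit 0):
  0xE2EA + 0xB5DE = 0x198C8 → wrap carry → 0x98C9
  0x98C9 + 0xB2BB = 0x14B84 → wrap carry → 0x4B85
  0x4B85 + 0xC230 = 0x10DB5 → wrap carry → 0x0DB6
One's-complement sum = 0x0DB6.
Checksum = ~0x0DB6 & 0xFFFF = 0xF249.

F249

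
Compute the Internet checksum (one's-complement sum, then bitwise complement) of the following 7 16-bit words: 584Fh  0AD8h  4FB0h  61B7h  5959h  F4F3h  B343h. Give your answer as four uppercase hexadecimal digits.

One's-complement addition (fold any carry out of bit 15 back into bit 0):
  0x584F + 0x0AD8 = 0x06327
  0x6327 + 0x4FB0 = 0x0B2D7
  0xB2D7 + 0x61B7 = 0x1148E → wrap carry → 0x148F
  0x148F + 0x5959 = 0x06DE8
  0x6DE8 + 0xF4F3 = 0x162DB → wrap carry → 0x62DC
  0x62DC + 0xB343 = 0x1161F → wrap carry → 0x1620
One's-complement sum = 0x1620.
Checksum = ~0x1620 & 0xFFFF = 0xE9DF.

E9DF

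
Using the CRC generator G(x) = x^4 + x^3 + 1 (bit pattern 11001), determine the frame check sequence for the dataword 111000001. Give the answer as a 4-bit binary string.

Append 4 zeros: 1110000010000. Divide by 11001 (XOR where the leading bit is 1):
  pos 0: 11100 XOR 11001 = 00101
  pos 2: 10100 XOR 11001 = 01101
  pos 3: 11010 XOR 11001 = 00011
  pos 6: 11100 XOR 11001 = 00101
  pos 8: 10100 XOR 11001 = 01101
Remainder (last 4 bits) = 1101. This is the CRC / FCS.

1101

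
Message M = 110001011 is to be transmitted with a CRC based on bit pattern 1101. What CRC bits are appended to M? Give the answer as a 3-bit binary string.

Append 3 zeros: 110001011000. Divide by 1101 (XOR where the leading bit is 1):
  pos 0: 1100 XOR 1101 = 0001
  pos 3: 1010 XOR 1101 = 0111
  pos 4: 1111 XOR 1101 = 0010
  pos 6: 1010 XOR 1101 = 0111
  pos 7: 1110 XOR 1101 = 0011
Remainder (last 3 bits) = 110. This is the CRC / FCS.

110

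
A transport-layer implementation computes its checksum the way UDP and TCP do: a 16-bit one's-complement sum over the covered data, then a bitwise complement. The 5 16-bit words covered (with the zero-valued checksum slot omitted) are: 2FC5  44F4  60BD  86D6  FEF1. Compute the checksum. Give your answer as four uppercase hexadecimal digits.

A4C0

One's-complement addition (fold any carry out of bit 15 back into bit 0):
  0x2FC5 + 0x44F4 = 0x074B9
  0x74B9 + 0x60BD = 0x0D576
  0xD576 + 0x86D6 = 0x15C4C → wrap carry → 0x5C4D
  0x5C4D + 0xFEF1 = 0x15B3E → wrap carry → 0x5B3F
One's-complement sum = 0x5B3F.
Checksum = ~0x5B3F & 0xFFFF = 0xA4C0.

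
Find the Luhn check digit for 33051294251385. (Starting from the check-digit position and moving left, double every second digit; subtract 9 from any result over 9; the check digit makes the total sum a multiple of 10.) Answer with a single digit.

Partial digits right→left: 5 8 3 1 5 2 4 9 2 1 5 0 3 3
Double every second digit counting from the check-digit position (so the 1st, 3rd, 5th, ... of the partial from the right).
  doubled (with −9 where >9): 1 6 1 8 4 1 6 → sum 27
  kept as-is: 8 1 2 9 1 0 3 → sum 24
Total = 27 + 24 = 51.
Check digit = (10 − (51 mod 10)) mod 10 = 9.

9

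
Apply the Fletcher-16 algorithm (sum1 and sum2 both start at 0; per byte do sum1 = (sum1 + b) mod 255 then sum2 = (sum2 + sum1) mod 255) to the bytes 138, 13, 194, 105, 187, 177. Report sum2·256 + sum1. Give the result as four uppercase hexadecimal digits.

Running sums (mod 255):
  after byte 0 (138): sum1=138, sum2=138
  after byte 1 (13): sum1=151, sum2=34
  after byte 2 (194): sum1=90, sum2=124
  after byte 3 (105): sum1=195, sum2=64
  after byte 4 (187): sum1=127, sum2=191
  after byte 5 (177): sum1=49, sum2=240
Checksum = sum2·256 + sum1 = 240·256 + 49 = 61489 = 0xF031.

F031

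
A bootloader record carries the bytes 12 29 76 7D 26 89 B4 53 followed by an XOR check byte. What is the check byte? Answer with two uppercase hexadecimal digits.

XOR the bytes together:
  start with 0x12
  0x12 ⊕ 0x29 = 0x3B
  0x3B ⊕ 0x76 = 0x4D
  0x4D ⊕ 0x7D = 0x30
  0x30 ⊕ 0x26 = 0x16
  0x16 ⊕ 0x89 = 0x9F
  0x9F ⊕ 0xB4 = 0x2B
  0x2B ⊕ 0x53 = 0x78

78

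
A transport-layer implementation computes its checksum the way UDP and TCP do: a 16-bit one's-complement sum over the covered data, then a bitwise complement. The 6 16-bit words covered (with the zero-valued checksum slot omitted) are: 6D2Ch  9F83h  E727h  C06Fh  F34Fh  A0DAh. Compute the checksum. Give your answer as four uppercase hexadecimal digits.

B78D

One's-complement addition (fold any carry out of bit 15 back into bit 0):
  0x6D2C + 0x9F83 = 0x10CAF → wrap carry → 0x0CB0
  0x0CB0 + 0xE727 = 0x0F3D7
  0xF3D7 + 0xC06F = 0x1B446 → wrap carry → 0xB447
  0xB447 + 0xF34F = 0x1A796 → wrap carry → 0xA797
  0xA797 + 0xA0DA = 0x14871 → wrap carry → 0x4872
One's-complement sum = 0x4872.
Checksum = ~0x4872 & 0xFFFF = 0xB78D.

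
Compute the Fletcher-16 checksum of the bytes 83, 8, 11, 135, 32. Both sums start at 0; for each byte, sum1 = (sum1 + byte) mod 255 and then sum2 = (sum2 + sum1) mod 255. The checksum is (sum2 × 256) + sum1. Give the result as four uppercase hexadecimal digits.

110E

Running sums (mod 255):
  after byte 0 (83): sum1=83, sum2=83
  after byte 1 (8): sum1=91, sum2=174
  after byte 2 (11): sum1=102, sum2=21
  after byte 3 (135): sum1=237, sum2=3
  after byte 4 (32): sum1=14, sum2=17
Checksum = sum2·256 + sum1 = 17·256 + 14 = 4366 = 0x110E.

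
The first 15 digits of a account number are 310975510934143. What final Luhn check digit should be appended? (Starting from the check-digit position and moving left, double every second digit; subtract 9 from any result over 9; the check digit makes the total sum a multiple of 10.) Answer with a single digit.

1

Partial digits right→left: 3 4 1 4 3 9 0 1 5 5 7 9 0 1 3
Double every second digit counting from the check-digit position (so the 1st, 3rd, 5th, ... of the partial from the right).
  doubled (with −9 where >9): 6 2 6 0 1 5 0 6 → sum 26
  kept as-is: 4 4 9 1 5 9 1 → sum 33
Total = 26 + 33 = 59.
Check digit = (10 − (59 mod 10)) mod 10 = 1.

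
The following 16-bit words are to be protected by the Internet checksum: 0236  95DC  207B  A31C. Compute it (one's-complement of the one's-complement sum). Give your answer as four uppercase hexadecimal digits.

One's-complement addition (fold any carry out of bit 15 back into bit 0):
  0x0236 + 0x95DC = 0x09812
  0x9812 + 0x207B = 0x0B88D
  0xB88D + 0xA31C = 0x15BA9 → wrap carry → 0x5BAA
One's-complement sum = 0x5BAA.
Checksum = ~0x5BAA & 0xFFFF = 0xA455.

A455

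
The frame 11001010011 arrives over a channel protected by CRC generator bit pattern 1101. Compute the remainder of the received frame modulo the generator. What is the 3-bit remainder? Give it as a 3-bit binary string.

011

Modulo-2 division of 11001010011 by 1101:
  pos 0: 1100 XOR 1101 = 0001
  pos 3: 1101 XOR 1101 = 0000
Remainder = 011 (nonzero — an error is detected).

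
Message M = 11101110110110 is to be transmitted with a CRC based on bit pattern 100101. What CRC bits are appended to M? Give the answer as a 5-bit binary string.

Append 5 zeros: 1110111011011000000. Divide by 100101 (XOR where the leading bit is 1):
  pos 0: 111011 XOR 100101 = 011110
  pos 1: 111101 XOR 100101 = 011000
  pos 2: 110000 XOR 100101 = 010101
  pos 3: 101011 XOR 100101 = 001110
  pos 5: 111010 XOR 100101 = 011111
  pos 6: 111111 XOR 100101 = 011010
  pos 7: 110101 XOR 100101 = 010000
  pos 8: 100000 XOR 100101 = 000101
  pos 11: 101000 XOR 100101 = 001101
  pos 13: 110100 XOR 100101 = 010001
Remainder (last 5 bits) = 10001. This is the CRC / FCS.

10001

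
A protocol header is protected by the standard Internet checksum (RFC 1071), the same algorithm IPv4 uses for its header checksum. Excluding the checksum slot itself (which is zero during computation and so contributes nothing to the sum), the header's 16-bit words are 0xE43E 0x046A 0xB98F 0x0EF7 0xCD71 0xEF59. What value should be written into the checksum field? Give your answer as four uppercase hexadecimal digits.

9204

One's-complement addition (fold any carry out of bit 15 back into bit 0):
  0xE43E + 0x046A = 0x0E8A8
  0xE8A8 + 0xB98F = 0x1A237 → wrap carry → 0xA238
  0xA238 + 0x0EF7 = 0x0B12F
  0xB12F + 0xCD71 = 0x17EA0 → wrap carry → 0x7EA1
  0x7EA1 + 0xEF59 = 0x16DFA → wrap carry → 0x6DFB
One's-complement sum = 0x6DFB.
Checksum = ~0x6DFB & 0xFFFF = 0x9204.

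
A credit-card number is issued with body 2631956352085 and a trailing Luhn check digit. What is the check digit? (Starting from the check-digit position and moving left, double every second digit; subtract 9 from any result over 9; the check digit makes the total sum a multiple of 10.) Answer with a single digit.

Partial digits right→left: 5 8 0 2 5 3 6 5 9 1 3 6 2
Double every second digit counting from the check-digit position (so the 1st, 3rd, 5th, ... of the partial from the right).
  doubled (with −9 where >9): 1 0 1 3 9 6 4 → sum 24
  kept as-is: 8 2 3 5 1 6 → sum 25
Total = 24 + 25 = 49.
Check digit = (10 − (49 mod 10)) mod 10 = 1.

1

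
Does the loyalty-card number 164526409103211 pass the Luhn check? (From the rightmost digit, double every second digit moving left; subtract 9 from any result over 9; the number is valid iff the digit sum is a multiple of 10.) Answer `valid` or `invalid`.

valid

From the right, keep odd positions and double even positions (subtract 9 from any doubled value over 9):
  doubled (positions 2,4,...): 2 6 2 0 3 1 3 → sum 17
  kept (positions 1,3,...): 1 2 0 9 4 2 4 1 → sum 23
Total = 40.
40 mod 10 = 0, so the number is valid.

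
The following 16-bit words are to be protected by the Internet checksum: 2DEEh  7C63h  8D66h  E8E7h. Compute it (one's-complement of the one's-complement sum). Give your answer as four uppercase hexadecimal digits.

DF5F

One's-complement addition (fold any carry out of bit 15 back into bit 0):
  0x2DEE + 0x7C63 = 0x0AA51
  0xAA51 + 0x8D66 = 0x137B7 → wrap carry → 0x37B8
  0x37B8 + 0xE8E7 = 0x1209F → wrap carry → 0x20A0
One's-complement sum = 0x20A0.
Checksum = ~0x20A0 & 0xFFFF = 0xDF5F.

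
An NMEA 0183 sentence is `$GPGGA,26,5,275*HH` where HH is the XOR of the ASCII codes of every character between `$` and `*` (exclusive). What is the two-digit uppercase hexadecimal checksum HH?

7B

XOR the ASCII codes of the payload characters:
  'G' = 0x47 → acc = 0x47
  'P' = 0x50 → acc = 0x17
  'G' = 0x47 → acc = 0x50
  'G' = 0x47 → acc = 0x17
  'A' = 0x41 → acc = 0x56
  ',' = 0x2C → acc = 0x7A
  '2' = 0x32 → acc = 0x48
  '6' = 0x36 → acc = 0x7E
  ',' = 0x2C → acc = 0x52
  '5' = 0x35 → acc = 0x67
  ',' = 0x2C → acc = 0x4B
  '2' = 0x32 → acc = 0x79
  '7' = 0x37 → acc = 0x4E
  '5' = 0x35 → acc = 0x7B
Checksum = 0x7B.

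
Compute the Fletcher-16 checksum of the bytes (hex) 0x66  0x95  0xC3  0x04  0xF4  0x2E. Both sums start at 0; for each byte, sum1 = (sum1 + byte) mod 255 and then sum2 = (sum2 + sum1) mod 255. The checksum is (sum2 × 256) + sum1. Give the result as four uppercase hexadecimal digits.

Running sums (mod 255):
  after byte 0 (0x66): sum1=102, sum2=102
  after byte 1 (0x95): sum1=251, sum2=98
  after byte 2 (0xC3): sum1=191, sum2=34
  after byte 3 (0x04): sum1=195, sum2=229
  after byte 4 (0xF4): sum1=184, sum2=158
  after byte 5 (0x2E): sum1=230, sum2=133
Checksum = sum2·256 + sum1 = 133·256 + 230 = 34278 = 0x85E6.

85E6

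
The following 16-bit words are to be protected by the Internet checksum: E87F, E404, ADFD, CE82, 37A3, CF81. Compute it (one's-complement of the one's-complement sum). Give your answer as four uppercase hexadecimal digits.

One's-complement addition (fold any carry out of bit 15 back into bit 0):
  0xE87F + 0xE404 = 0x1CC83 → wrap carry → 0xCC84
  0xCC84 + 0xADFD = 0x17A81 → wrap carry → 0x7A82
  0x7A82 + 0xCE82 = 0x14904 → wrap carry → 0x4905
  0x4905 + 0x37A3 = 0x080A8
  0x80A8 + 0xCF81 = 0x15029 → wrap carry → 0x502A
One's-complement sum = 0x502A.
Checksum = ~0x502A & 0xFFFF = 0xAFD5.

AFD5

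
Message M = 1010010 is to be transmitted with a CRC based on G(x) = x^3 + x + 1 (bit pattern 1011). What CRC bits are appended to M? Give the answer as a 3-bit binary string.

Append 3 zeros: 1010010000. Divide by 1011 (XOR where the leading bit is 1):
  pos 0: 1010 XOR 1011 = 0001
  pos 3: 1010 XOR 1011 = 0001
  pos 6: 1000 XOR 1011 = 0011
Remainder (last 3 bits) = 011. This is the CRC / FCS.

011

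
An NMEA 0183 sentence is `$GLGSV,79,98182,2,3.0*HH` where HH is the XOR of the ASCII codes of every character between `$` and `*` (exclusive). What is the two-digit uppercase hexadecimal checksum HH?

62

XOR the ASCII codes of the payload characters:
  'G' = 0x47 → acc = 0x47
  'L' = 0x4C → acc = 0x0B
  'G' = 0x47 → acc = 0x4C
  'S' = 0x53 → acc = 0x1F
  'V' = 0x56 → acc = 0x49
  ',' = 0x2C → acc = 0x65
  '7' = 0x37 → acc = 0x52
  '9' = 0x39 → acc = 0x6B
  ',' = 0x2C → acc = 0x47
  '9' = 0x39 → acc = 0x7E
  '8' = 0x38 → acc = 0x46
  '1' = 0x31 → acc = 0x77
  '8' = 0x38 → acc = 0x4F
  '2' = 0x32 → acc = 0x7D
  ',' = 0x2C → acc = 0x51
  '2' = 0x32 → acc = 0x63
  ',' = 0x2C → acc = 0x4F
  '3' = 0x33 → acc = 0x7C
  '.' = 0x2E → acc = 0x52
  '0' = 0x30 → acc = 0x62
Checksum = 0x62.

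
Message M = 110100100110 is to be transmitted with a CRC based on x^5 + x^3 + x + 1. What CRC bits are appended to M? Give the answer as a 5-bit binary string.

11110

Append 5 zeros: 11010010011000000. Divide by 101011 (XOR where the leading bit is 1):
  pos 0: 110100 XOR 101011 = 011111
  pos 1: 111111 XOR 101011 = 010100
  pos 2: 101000 XOR 101011 = 000011
  pos 6: 110110 XOR 101011 = 011101
  pos 7: 111010 XOR 101011 = 010001
  pos 8: 100010 XOR 101011 = 001001
  pos 10: 100100 XOR 101011 = 001111
Remainder (last 5 bits) = 11110. This is the CRC / FCS.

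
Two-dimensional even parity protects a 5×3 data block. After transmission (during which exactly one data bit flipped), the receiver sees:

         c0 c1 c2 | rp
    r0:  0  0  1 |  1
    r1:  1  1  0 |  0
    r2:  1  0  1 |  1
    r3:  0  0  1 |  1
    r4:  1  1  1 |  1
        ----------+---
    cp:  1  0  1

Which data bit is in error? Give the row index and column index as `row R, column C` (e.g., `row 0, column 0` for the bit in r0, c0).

Recompute each row's even parity and compare to rp:
  r0: data parity 1, sent rp 1 → ok
  r1: data parity 0, sent rp 0 → ok
  r2: data parity 0, sent rp 1 → mismatch
  r3: data parity 1, sent rp 1 → ok
  r4: data parity 1, sent rp 1 → ok
Recompute each column's even parity and compare to cp:
  c0: data parity 1, sent cp 1 → ok
  c1: data parity 0, sent cp 0 → ok
  c2: data parity 0, sent cp 1 → mismatch
Exactly one row (r2) and one column (c2) fail → the flipped bit is at their intersection.

row 2, column 2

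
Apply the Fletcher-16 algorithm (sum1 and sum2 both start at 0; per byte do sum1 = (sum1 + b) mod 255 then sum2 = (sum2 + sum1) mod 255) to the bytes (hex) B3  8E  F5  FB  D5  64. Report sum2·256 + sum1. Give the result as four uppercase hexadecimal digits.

Running sums (mod 255):
  after byte 0 (B3): sum1=179, sum2=179
  after byte 1 (8E): sum1=66, sum2=245
  after byte 2 (F5): sum1=56, sum2=46
  after byte 3 (FB): sum1=52, sum2=98
  after byte 4 (D5): sum1=10, sum2=108
  after byte 5 (64): sum1=110, sum2=218
Checksum = sum2·256 + sum1 = 218·256 + 110 = 55918 = 0xDA6E.

DA6E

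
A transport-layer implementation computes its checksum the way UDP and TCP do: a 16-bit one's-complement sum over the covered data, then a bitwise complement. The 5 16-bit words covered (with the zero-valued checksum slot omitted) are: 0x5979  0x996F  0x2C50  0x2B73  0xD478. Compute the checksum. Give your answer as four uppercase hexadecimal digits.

E0DA

One's-complement addition (fold any carry out of bit 15 back into bit 0):
  0x5979 + 0x996F = 0x0F2E8
  0xF2E8 + 0x2C50 = 0x11F38 → wrap carry → 0x1F39
  0x1F39 + 0x2B73 = 0x04AAC
  0x4AAC + 0xD478 = 0x11F24 → wrap carry → 0x1F25
One's-complement sum = 0x1F25.
Checksum = ~0x1F25 & 0xFFFF = 0xE0DA.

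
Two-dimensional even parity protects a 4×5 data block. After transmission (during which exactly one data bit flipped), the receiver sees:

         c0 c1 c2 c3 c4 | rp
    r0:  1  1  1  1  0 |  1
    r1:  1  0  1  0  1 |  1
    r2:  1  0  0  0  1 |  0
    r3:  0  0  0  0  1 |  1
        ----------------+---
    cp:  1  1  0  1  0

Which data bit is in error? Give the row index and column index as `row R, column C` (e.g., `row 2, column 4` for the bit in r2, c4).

Recompute each row's even parity and compare to rp:
  r0: data parity 0, sent rp 1 → mismatch
  r1: data parity 1, sent rp 1 → ok
  r2: data parity 0, sent rp 0 → ok
  r3: data parity 1, sent rp 1 → ok
Recompute each column's even parity and compare to cp:
  c0: data parity 1, sent cp 1 → ok
  c1: data parity 1, sent cp 1 → ok
  c2: data parity 0, sent cp 0 → ok
  c3: data parity 1, sent cp 1 → ok
  c4: data parity 1, sent cp 0 → mismatch
Exactly one row (r0) and one column (c4) fail → the flipped bit is at their intersection.

row 0, column 4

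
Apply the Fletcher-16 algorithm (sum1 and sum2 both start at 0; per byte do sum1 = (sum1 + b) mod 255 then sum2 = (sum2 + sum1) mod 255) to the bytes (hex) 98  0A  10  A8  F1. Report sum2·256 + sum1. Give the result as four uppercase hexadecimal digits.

Running sums (mod 255):
  after byte 0 (98): sum1=152, sum2=152
  after byte 1 (0A): sum1=162, sum2=59
  after byte 2 (10): sum1=178, sum2=237
  after byte 3 (A8): sum1=91, sum2=73
  after byte 4 (F1): sum1=77, sum2=150
Checksum = sum2·256 + sum1 = 150·256 + 77 = 38477 = 0x964D.

964D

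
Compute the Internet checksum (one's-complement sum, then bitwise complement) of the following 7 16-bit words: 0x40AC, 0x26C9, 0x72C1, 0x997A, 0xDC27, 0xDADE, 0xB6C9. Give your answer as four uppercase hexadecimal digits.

1E7E

One's-complement addition (fold any carry out of bit 15 back into bit 0):
  0x40AC + 0x26C9 = 0x06775
  0x6775 + 0x72C1 = 0x0DA36
  0xDA36 + 0x997A = 0x173B0 → wrap carry → 0x73B1
  0x73B1 + 0xDC27 = 0x14FD8 → wrap carry → 0x4FD9
  0x4FD9 + 0xDADE = 0x12AB7 → wrap carry → 0x2AB8
  0x2AB8 + 0xB6C9 = 0x0E181
One's-complement sum = 0xE181.
Checksum = ~0xE181 & 0xFFFF = 0x1E7E.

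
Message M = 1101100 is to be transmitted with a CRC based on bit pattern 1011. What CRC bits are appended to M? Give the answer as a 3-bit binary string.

100

Append 3 zeros: 1101100000. Divide by 1011 (XOR where the leading bit is 1):
  pos 0: 1101 XOR 1011 = 0110
  pos 1: 1101 XOR 1011 = 0110
  pos 2: 1100 XOR 1011 = 0111
  pos 3: 1110 XOR 1011 = 0101
  pos 4: 1010 XOR 1011 = 0001
Remainder (last 3 bits) = 100. This is the CRC / FCS.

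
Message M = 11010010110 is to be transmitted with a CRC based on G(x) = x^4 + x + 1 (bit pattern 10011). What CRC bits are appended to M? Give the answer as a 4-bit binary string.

0101

Append 4 zeros: 110100101100000. Divide by 10011 (XOR where the leading bit is 1):
  pos 0: 11010 XOR 10011 = 01001
  pos 1: 10010 XOR 10011 = 00001
  pos 5: 11011 XOR 10011 = 01000
  pos 6: 10000 XOR 10011 = 00011
  pos 9: 11000 XOR 10011 = 01011
  pos 10: 10110 XOR 10011 = 00101
Remainder (last 4 bits) = 0101. This is the CRC / FCS.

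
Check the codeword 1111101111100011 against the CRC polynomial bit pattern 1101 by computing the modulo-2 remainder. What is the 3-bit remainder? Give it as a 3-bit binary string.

000

Modulo-2 division of 1111101111100011 by 1101:
  pos 0: 1111 XOR 1101 = 0010
  pos 2: 1010 XOR 1101 = 0111
  pos 3: 1111 XOR 1101 = 0010
  pos 5: 1011 XOR 1101 = 0110
  pos 6: 1101 XOR 1101 = 0000
  pos 10: 1000 XOR 1101 = 0101
  pos 11: 1011 XOR 1101 = 0110
  pos 12: 1101 XOR 1101 = 0000
Remainder = 000 (zero — the frame passes the CRC check).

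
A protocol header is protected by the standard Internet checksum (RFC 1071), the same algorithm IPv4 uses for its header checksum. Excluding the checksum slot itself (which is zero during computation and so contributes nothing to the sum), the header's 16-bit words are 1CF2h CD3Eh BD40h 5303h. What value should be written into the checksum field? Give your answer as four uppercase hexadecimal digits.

058B

One's-complement addition (fold any carry out of bit 15 back into bit 0):
  0x1CF2 + 0xCD3E = 0x0EA30
  0xEA30 + 0xBD40 = 0x1A770 → wrap carry → 0xA771
  0xA771 + 0x5303 = 0x0FA74
One's-complement sum = 0xFA74.
Checksum = ~0xFA74 & 0xFFFF = 0x058B.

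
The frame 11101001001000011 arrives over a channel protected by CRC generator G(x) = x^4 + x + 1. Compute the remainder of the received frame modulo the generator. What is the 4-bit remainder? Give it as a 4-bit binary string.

0000

Modulo-2 division of 11101001001000011 by 10011:
  pos 0: 11101 XOR 10011 = 01110
  pos 1: 11100 XOR 10011 = 01111
  pos 2: 11110 XOR 10011 = 01101
  pos 3: 11011 XOR 10011 = 01000
  pos 4: 10000 XOR 10011 = 00011
  pos 7: 11010 XOR 10011 = 01001
  pos 8: 10010 XOR 10011 = 00001
  pos 12: 10011 XOR 10011 = 00000
Remainder = 0000 (zero — the frame passes the CRC check).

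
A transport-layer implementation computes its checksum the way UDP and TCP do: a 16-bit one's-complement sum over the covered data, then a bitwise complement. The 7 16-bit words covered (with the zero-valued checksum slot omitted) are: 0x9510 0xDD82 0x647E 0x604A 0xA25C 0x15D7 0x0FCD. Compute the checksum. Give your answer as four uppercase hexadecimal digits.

One's-complement addition (fold any carry out of bit 15 back into bit 0):
  0x9510 + 0xDD82 = 0x17292 → wrap carry → 0x7293
  0x7293 + 0x647E = 0x0D711
  0xD711 + 0x604A = 0x1375B → wrap carry → 0x375C
  0x375C + 0xA25C = 0x0D9B8
  0xD9B8 + 0x15D7 = 0x0EF8F
  0xEF8F + 0x0FCD = 0x0FF5C
One's-complement sum = 0xFF5C.
Checksum = ~0xFF5C & 0xFFFF = 0x00A3.

00A3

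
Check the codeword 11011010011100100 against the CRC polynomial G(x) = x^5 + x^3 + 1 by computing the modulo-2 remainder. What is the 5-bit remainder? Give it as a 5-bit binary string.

00000

Modulo-2 division of 11011010011100100 by 101001:
  pos 0: 110110 XOR 101001 = 011111
  pos 1: 111111 XOR 101001 = 010110
  pos 2: 101100 XOR 101001 = 000101
  pos 5: 101011 XOR 101001 = 000010
  pos 9: 101001 XOR 101001 = 000000
Remainder = 00000 (zero — the frame passes the CRC check).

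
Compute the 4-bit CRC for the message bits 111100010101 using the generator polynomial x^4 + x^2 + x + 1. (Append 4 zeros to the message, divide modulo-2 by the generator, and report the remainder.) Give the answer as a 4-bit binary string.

Append 4 zeros: 1111000101010000. Divide by 10111 (XOR where the leading bit is 1):
  pos 0: 11110 XOR 10111 = 01001
  pos 1: 10010 XOR 10111 = 00101
  pos 3: 10101 XOR 10111 = 00010
  pos 6: 10010 XOR 10111 = 00101
  pos 8: 10110 XOR 10111 = 00001
Remainder (last 4 bits) = 1000. This is the CRC / FCS.

1000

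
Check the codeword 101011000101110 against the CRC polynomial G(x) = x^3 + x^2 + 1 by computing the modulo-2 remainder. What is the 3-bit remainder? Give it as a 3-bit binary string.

011

Modulo-2 division of 101011000101110 by 1101:
  pos 0: 1010 XOR 1101 = 0111
  pos 1: 1111 XOR 1101 = 0010
  pos 3: 1010 XOR 1101 = 0111
  pos 4: 1110 XOR 1101 = 0011
  pos 6: 1101 XOR 1101 = 0000
  pos 11: 1110 XOR 1101 = 0011
Remainder = 011 (nonzero — an error is detected).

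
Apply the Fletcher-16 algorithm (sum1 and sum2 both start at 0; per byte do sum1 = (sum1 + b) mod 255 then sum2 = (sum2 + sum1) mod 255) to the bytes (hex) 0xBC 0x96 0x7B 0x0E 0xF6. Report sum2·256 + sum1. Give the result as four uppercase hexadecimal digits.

Running sums (mod 255):
  after byte 0 (0xBC): sum1=188, sum2=188
  after byte 1 (0x96): sum1=83, sum2=16
  after byte 2 (0x7B): sum1=206, sum2=222
  after byte 3 (0x0E): sum1=220, sum2=187
  after byte 4 (0xF6): sum1=211, sum2=143
Checksum = sum2·256 + sum1 = 143·256 + 211 = 36819 = 0x8FD3.

8FD3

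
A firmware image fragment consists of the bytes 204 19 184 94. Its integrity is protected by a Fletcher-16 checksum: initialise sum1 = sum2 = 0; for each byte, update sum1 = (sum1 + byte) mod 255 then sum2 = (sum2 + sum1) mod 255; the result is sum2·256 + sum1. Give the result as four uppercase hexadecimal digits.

Running sums (mod 255):
  after byte 0 (204): sum1=204, sum2=204
  after byte 1 (19): sum1=223, sum2=172
  after byte 2 (184): sum1=152, sum2=69
  after byte 3 (94): sum1=246, sum2=60
Checksum = sum2·256 + sum1 = 60·256 + 246 = 15606 = 0x3CF6.

3CF6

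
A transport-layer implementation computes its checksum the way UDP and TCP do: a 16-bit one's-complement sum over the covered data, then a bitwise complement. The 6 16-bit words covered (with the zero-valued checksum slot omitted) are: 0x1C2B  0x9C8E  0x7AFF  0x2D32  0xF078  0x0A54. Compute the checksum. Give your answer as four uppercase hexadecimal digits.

One's-complement addition (fold any carry out of bit 15 back into bit 0):
  0x1C2B + 0x9C8E = 0x0B8B9
  0xB8B9 + 0x7AFF = 0x133B8 → wrap carry → 0x33B9
  0x33B9 + 0x2D32 = 0x060EB
  0x60EB + 0xF078 = 0x15163 → wrap carry → 0x5164
  0x5164 + 0x0A54 = 0x05BB8
One's-complement sum = 0x5BB8.
Checksum = ~0x5BB8 & 0xFFFF = 0xA447.

A447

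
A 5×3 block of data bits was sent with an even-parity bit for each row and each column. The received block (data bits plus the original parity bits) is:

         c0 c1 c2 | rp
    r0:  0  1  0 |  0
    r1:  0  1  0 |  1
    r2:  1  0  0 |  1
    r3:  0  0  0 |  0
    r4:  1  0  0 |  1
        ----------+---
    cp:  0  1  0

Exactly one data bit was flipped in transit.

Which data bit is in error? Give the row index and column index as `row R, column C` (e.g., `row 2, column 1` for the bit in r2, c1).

Recompute each row's even parity and compare to rp:
  r0: data parity 1, sent rp 0 → mismatch
  r1: data parity 1, sent rp 1 → ok
  r2: data parity 1, sent rp 1 → ok
  r3: data parity 0, sent rp 0 → ok
  r4: data parity 1, sent rp 1 → ok
Recompute each column's even parity and compare to cp:
  c0: data parity 0, sent cp 0 → ok
  c1: data parity 0, sent cp 1 → mismatch
  c2: data parity 0, sent cp 0 → ok
Exactly one row (r0) and one column (c1) fail → the flipped bit is at their intersection.

row 0, column 1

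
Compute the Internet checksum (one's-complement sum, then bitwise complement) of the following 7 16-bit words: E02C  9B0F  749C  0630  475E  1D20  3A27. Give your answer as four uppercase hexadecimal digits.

6B51

One's-complement addition (fold any carry out of bit 15 back into bit 0):
  0xE02C + 0x9B0F = 0x17B3B → wrap carry → 0x7B3C
  0x7B3C + 0x749C = 0x0EFD8
  0xEFD8 + 0x0630 = 0x0F608
  0xF608 + 0x475E = 0x13D66 → wrap carry → 0x3D67
  0x3D67 + 0x1D20 = 0x05A87
  0x5A87 + 0x3A27 = 0x094AE
One's-complement sum = 0x94AE.
Checksum = ~0x94AE & 0xFFFF = 0x6B51.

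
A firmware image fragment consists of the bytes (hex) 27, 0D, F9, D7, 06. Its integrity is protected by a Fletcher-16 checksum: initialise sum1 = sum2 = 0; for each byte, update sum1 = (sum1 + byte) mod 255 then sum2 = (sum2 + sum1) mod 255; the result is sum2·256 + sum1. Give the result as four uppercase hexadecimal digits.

9B0C

Running sums (mod 255):
  after byte 0 (27): sum1=39, sum2=39
  after byte 1 (0D): sum1=52, sum2=91
  after byte 2 (F9): sum1=46, sum2=137
  after byte 3 (D7): sum1=6, sum2=143
  after byte 4 (06): sum1=12, sum2=155
Checksum = sum2·256 + sum1 = 155·256 + 12 = 39692 = 0x9B0C.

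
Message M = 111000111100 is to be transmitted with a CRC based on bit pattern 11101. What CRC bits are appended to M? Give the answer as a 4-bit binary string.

0100

Append 4 zeros: 1110001111000000. Divide by 11101 (XOR where the leading bit is 1):
  pos 0: 11100 XOR 11101 = 00001
  pos 4: 10111 XOR 11101 = 01010
  pos 5: 10101 XOR 11101 = 01000
  pos 6: 10000 XOR 11101 = 01101
  pos 7: 11010 XOR 11101 = 00111
  pos 9: 11100 XOR 11101 = 00001
Remainder (last 4 bits) = 0100. This is the CRC / FCS.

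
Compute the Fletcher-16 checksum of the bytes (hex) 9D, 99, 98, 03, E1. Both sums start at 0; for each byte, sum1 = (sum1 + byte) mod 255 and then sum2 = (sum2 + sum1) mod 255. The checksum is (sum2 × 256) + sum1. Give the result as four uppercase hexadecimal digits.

Running sums (mod 255):
  after byte 0 (9D): sum1=157, sum2=157
  after byte 1 (99): sum1=55, sum2=212
  after byte 2 (98): sum1=207, sum2=164
  after byte 3 (03): sum1=210, sum2=119
  after byte 4 (E1): sum1=180, sum2=44
Checksum = sum2·256 + sum1 = 44·256 + 180 = 11444 = 0x2CB4.

2CB4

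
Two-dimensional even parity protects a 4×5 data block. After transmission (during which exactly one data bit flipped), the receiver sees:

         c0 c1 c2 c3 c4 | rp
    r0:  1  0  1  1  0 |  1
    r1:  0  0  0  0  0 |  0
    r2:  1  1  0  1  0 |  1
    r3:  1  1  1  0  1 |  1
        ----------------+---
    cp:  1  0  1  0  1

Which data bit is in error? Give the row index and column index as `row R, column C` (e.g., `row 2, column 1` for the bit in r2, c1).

Recompute each row's even parity and compare to rp:
  r0: data parity 1, sent rp 1 → ok
  r1: data parity 0, sent rp 0 → ok
  r2: data parity 1, sent rp 1 → ok
  r3: data parity 0, sent rp 1 → mismatch
Recompute each column's even parity and compare to cp:
  c0: data parity 1, sent cp 1 → ok
  c1: data parity 0, sent cp 0 → ok
  c2: data parity 0, sent cp 1 → mismatch
  c3: data parity 0, sent cp 0 → ok
  c4: data parity 1, sent cp 1 → ok
Exactly one row (r3) and one column (c2) fail → the flipped bit is at their intersection.

row 3, column 2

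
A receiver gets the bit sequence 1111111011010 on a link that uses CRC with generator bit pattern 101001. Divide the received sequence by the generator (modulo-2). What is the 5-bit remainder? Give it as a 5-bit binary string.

00000

Modulo-2 division of 1111111011010 by 101001:
  pos 0: 111111 XOR 101001 = 010110
  pos 1: 101101 XOR 101001 = 000100
  pos 4: 100011 XOR 101001 = 001010
  pos 6: 101001 XOR 101001 = 000000
Remainder = 00000 (zero — the frame passes the CRC check).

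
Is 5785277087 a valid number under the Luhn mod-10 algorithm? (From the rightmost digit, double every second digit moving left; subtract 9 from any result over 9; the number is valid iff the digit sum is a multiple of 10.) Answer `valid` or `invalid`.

From the right, keep odd positions and double even positions (subtract 9 from any doubled value over 9):
  doubled (positions 2,4,...): 7 5 4 7 1 → sum 24
  kept (positions 1,3,...): 7 0 7 5 7 → sum 26
Total = 50.
50 mod 10 = 0, so the number is valid.

valid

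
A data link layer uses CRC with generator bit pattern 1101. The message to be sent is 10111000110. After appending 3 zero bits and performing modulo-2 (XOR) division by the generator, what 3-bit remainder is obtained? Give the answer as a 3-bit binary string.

100

Append 3 zeros: 10111000110000. Divide by 1101 (XOR where the leading bit is 1):
  pos 0: 1011 XOR 1101 = 0110
  pos 1: 1101 XOR 1101 = 0000
  pos 8: 1100 XOR 1101 = 0001
Remainder (last 3 bits) = 100. This is the CRC / FCS.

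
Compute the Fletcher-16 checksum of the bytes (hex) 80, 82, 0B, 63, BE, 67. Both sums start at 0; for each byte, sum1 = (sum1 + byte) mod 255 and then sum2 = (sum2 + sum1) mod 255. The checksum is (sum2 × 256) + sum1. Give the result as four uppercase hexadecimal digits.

CA97

Running sums (mod 255):
  after byte 0 (80): sum1=128, sum2=128
  after byte 1 (82): sum1=3, sum2=131
  after byte 2 (0B): sum1=14, sum2=145
  after byte 3 (63): sum1=113, sum2=3
  after byte 4 (BE): sum1=48, sum2=51
  after byte 5 (67): sum1=151, sum2=202
Checksum = sum2·256 + sum1 = 202·256 + 151 = 51863 = 0xCA97.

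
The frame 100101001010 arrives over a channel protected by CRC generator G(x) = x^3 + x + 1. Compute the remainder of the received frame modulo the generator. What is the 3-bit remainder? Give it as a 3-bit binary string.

000

Modulo-2 division of 100101001010 by 1011:
  pos 0: 1001 XOR 1011 = 0010
  pos 2: 1001 XOR 1011 = 0010
  pos 4: 1000 XOR 1011 = 0011
  pos 6: 1110 XOR 1011 = 0101
  pos 7: 1011 XOR 1011 = 0000
Remainder = 000 (zero — the frame passes the CRC check).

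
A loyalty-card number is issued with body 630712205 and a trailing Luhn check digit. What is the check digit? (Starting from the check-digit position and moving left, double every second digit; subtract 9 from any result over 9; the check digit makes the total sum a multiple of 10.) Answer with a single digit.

Partial digits right→left: 5 0 2 2 1 7 0 3 6
Double every second digit counting from the check-digit position (so the 1st, 3rd, 5th, ... of the partial from the right).
  doubled (with −9 where >9): 1 4 2 0 3 → sum 10
  kept as-is: 0 2 7 3 → sum 12
Total = 10 + 12 = 22.
Check digit = (10 − (22 mod 10)) mod 10 = 8.

8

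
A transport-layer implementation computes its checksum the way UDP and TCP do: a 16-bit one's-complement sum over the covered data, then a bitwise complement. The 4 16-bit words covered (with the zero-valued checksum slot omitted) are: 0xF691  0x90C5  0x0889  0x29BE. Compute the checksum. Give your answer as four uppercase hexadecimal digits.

One's-complement addition (fold any carry out of bit 15 back into bit 0):
  0xF691 + 0x90C5 = 0x18756 → wrap carry → 0x8757
  0x8757 + 0x0889 = 0x08FE0
  0x8FE0 + 0x29BE = 0x0B99E
One's-complement sum = 0xB99E.
Checksum = ~0xB99E & 0xFFFF = 0x4661.

4661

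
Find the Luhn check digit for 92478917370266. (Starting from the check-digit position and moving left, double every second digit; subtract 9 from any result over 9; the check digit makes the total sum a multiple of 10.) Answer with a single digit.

4

Partial digits right→left: 6 6 2 0 7 3 7 1 9 8 7 4 2 9
Double every second digit counting from the check-digit position (so the 1st, 3rd, 5th, ... of the partial from the right).
  doubled (with −9 where >9): 3 4 5 5 9 5 4 → sum 35
  kept as-is: 6 0 3 1 8 4 9 → sum 31
Total = 35 + 31 = 66.
Check digit = (10 − (66 mod 10)) mod 10 = 4.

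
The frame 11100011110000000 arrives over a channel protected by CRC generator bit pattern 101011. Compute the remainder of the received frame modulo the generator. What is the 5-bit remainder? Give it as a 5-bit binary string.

10000

Modulo-2 division of 11100011110000000 by 101011:
  pos 0: 111000 XOR 101011 = 010011
  pos 1: 100111 XOR 101011 = 001100
  pos 3: 110011 XOR 101011 = 011000
  pos 4: 110001 XOR 101011 = 011010
  pos 5: 110100 XOR 101011 = 011111
  pos 6: 111110 XOR 101011 = 010101
  pos 7: 101010 XOR 101011 = 000001
Remainder = 10000 (nonzero — an error is detected).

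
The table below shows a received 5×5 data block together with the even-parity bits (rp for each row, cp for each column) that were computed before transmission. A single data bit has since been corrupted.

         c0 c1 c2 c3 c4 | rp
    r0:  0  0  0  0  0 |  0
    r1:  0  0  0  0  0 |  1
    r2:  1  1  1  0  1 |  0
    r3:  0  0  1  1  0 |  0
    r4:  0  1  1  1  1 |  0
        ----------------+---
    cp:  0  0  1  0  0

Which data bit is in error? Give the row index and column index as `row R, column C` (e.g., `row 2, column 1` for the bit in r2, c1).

Recompute each row's even parity and compare to rp:
  r0: data parity 0, sent rp 0 → ok
  r1: data parity 0, sent rp 1 → mismatch
  r2: data parity 0, sent rp 0 → ok
  r3: data parity 0, sent rp 0 → ok
  r4: data parity 0, sent rp 0 → ok
Recompute each column's even parity and compare to cp:
  c0: data parity 1, sent cp 0 → mismatch
  c1: data parity 0, sent cp 0 → ok
  c2: data parity 1, sent cp 1 → ok
  c3: data parity 0, sent cp 0 → ok
  c4: data parity 0, sent cp 0 → ok
Exactly one row (r1) and one column (c0) fail → the flipped bit is at their intersection.

row 1, column 0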